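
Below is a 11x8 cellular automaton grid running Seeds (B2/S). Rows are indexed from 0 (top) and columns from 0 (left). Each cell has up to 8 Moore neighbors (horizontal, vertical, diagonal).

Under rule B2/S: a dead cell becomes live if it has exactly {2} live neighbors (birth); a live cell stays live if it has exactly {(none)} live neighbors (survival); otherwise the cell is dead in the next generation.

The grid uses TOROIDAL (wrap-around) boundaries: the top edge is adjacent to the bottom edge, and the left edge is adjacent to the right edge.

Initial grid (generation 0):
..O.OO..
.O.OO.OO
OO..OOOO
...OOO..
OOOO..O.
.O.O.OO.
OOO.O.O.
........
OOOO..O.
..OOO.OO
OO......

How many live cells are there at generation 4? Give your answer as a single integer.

Answer: 8

Derivation:
Simulating step by step:
Generation 0 (given above): 43 live cells
Generation 1: 2 live cells
........
........
........
........
........
........
........
....O.O.
........
........
........
Generation 2: 3 live cells
........
........
........
........
........
........
.....O..
.....O..
.....O..
........
........
Generation 3: 4 live cells
........
........
........
........
........
........
....O.O.
........
....O.O.
........
........
Generation 4: 8 live cells
........
........
........
........
........
.....O..
.....O..
...OO.OO
.....O..
.....O..
........
Population at generation 4: 8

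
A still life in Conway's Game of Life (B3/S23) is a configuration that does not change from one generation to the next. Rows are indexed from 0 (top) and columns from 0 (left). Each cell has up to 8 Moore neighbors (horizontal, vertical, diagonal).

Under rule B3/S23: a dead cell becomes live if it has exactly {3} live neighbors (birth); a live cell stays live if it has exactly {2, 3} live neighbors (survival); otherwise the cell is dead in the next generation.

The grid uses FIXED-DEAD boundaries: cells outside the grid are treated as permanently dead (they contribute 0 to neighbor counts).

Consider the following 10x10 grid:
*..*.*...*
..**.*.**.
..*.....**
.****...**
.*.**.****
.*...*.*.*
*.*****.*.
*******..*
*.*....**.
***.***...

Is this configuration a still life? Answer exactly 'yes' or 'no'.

Compute generation 1 and compare to generation 0 (given above):
Generation 1:
..**..*.*.
.***..**..
..........
.*..**....
**....*...
**.......*
*.......**
*........*
.......**.
*.**.***..
Cell (0,0) differs: gen0=1 vs gen1=0 -> NOT a still life.

Answer: no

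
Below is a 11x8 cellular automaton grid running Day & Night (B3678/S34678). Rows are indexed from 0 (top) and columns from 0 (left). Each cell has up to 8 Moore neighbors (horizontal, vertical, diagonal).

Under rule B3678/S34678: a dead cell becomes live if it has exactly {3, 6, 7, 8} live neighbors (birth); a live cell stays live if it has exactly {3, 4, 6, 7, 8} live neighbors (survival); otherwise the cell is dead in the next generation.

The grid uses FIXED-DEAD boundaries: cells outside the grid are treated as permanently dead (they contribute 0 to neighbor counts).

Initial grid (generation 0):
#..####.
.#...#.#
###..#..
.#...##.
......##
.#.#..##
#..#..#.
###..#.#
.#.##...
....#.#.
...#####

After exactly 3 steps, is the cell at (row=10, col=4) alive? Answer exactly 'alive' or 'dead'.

Answer: dead

Derivation:
Simulating step by step:
Generation 0 (given above): 39 live cells
Generation 1: 43 live cells
....###.
.#.#.#..
###.##..
###..###
..#....#
..#..###
#...###.
###...#.
##.##.#.
..#..###
....###.
Generation 2: 41 live cells
....##..
##.##...
##..##..
###.###.
..##..##
.#.###.#
..##....
#.#..###
#..#..#.
.#...#.#
.....###
Generation 3: 32 live cells
...##...
####....
.#....#.
#.#.#.##
#...##.#
..#.#...
..##...#
..#.#.#.
..#.#...
....####
......#.

Cell (10,4) at generation 3: 0 -> dead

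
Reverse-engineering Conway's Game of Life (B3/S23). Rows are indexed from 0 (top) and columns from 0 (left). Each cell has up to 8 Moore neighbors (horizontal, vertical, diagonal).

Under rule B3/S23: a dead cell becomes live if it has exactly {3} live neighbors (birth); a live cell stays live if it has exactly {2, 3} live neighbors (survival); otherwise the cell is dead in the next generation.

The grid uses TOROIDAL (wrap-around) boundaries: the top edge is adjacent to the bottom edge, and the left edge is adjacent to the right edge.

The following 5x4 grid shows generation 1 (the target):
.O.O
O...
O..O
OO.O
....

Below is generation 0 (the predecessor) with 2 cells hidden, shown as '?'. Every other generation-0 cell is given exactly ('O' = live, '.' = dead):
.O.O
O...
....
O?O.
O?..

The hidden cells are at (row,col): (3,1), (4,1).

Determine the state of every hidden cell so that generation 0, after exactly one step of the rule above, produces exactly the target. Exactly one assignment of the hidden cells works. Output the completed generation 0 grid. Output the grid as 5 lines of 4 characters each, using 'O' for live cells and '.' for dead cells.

Answer: .O.O
O...
....
OOO.
O...

Derivation:
Hidden generation-0 cells (in order): (3,1), (4,1).
A hidden cell only influences target cells in its own 3x3 neighborhood. Try each of the 2^2 = 4 assignments, step the completed generation 0 forward once under B3/S23, and compare with the target:
  (3,1)=. (4,1)=. -> step gives (2,0)='.' but target has 'O' -> reject
  (3,1)=. (4,1)=O -> step gives (0,2)='O' but target has '.' -> reject
  (3,1)=O (4,1)=. -> step reproduces the target at every cell -> ACCEPT
  (3,1)=O (4,1)=O -> step gives (0,2)='O' but target has '.' -> reject
Unique solution: (3,1)=live, (4,1)=dead.
Check: live-neighbor counts of every cell in the completed generation 0:
4222
2222
3423
2313
4544
Applying B3/S23 to generation 0 with these counts gives:
.O.O
O...
O..O
OO.O
....
which matches the target exactly.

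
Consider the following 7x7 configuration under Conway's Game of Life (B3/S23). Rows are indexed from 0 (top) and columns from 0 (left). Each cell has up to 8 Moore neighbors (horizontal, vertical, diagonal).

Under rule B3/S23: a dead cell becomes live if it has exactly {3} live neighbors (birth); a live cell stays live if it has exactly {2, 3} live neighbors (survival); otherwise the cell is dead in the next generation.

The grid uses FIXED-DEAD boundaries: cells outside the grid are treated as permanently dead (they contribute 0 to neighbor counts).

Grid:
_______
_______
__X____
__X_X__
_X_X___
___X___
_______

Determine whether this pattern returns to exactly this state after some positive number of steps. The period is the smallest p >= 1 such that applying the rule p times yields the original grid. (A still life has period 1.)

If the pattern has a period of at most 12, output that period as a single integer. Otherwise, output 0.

Simulating and comparing each generation to the original:
Gen 0 (original, given above): 6 live cells
Gen 1: 6 live cells, differs from original
Gen 2: 6 live cells, MATCHES original -> period = 2

Answer: 2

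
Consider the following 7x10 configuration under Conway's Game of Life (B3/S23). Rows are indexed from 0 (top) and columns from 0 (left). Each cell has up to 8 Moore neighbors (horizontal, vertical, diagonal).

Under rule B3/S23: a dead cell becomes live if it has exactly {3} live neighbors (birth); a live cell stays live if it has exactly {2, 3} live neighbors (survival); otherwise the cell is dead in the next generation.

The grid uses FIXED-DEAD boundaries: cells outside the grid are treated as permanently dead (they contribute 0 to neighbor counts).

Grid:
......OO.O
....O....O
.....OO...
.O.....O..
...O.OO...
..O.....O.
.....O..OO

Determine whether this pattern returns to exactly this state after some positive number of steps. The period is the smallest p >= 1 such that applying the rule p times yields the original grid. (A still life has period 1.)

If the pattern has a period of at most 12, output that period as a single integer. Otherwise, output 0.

Simulating and comparing each generation to the original:
Gen 0 (original, given above): 17 live cells
Gen 1: 18 live cells, differs from original
Gen 2: 16 live cells, differs from original
Gen 3: 15 live cells, differs from original
Gen 4: 16 live cells, differs from original
Gen 5: 16 live cells, differs from original
Gen 6: 19 live cells, differs from original
Gen 7: 16 live cells, differs from original
Gen 8: 19 live cells, differs from original
Gen 9: 11 live cells, differs from original
Gen 10: 9 live cells, differs from original
Gen 11: 9 live cells, differs from original
Gen 12: 9 live cells, differs from original
No period found within 12 steps.

Answer: 0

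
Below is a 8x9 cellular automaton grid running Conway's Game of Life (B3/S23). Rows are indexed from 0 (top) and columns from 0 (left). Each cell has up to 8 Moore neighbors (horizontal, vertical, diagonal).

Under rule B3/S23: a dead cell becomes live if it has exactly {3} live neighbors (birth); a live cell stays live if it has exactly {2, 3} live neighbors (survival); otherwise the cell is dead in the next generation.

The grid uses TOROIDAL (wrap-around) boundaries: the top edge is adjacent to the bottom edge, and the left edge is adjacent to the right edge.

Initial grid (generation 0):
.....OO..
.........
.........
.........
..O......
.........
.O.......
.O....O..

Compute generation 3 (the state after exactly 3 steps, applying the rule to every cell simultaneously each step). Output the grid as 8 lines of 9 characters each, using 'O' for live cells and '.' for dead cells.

Simulating step by step:
Generation 0 (given above): 6 live cells
Generation 1: 4 live cells
.....OO..
.........
.........
.........
.........
.........
.........
.....OO..
Generation 2: 4 live cells
.....OO..
.........
.........
.........
.........
.........
.........
.....OO..
Generation 3: 4 live cells
(generation 3 grid is the final answer)

Answer: .....OO..
.........
.........
.........
.........
.........
.........
.....OO..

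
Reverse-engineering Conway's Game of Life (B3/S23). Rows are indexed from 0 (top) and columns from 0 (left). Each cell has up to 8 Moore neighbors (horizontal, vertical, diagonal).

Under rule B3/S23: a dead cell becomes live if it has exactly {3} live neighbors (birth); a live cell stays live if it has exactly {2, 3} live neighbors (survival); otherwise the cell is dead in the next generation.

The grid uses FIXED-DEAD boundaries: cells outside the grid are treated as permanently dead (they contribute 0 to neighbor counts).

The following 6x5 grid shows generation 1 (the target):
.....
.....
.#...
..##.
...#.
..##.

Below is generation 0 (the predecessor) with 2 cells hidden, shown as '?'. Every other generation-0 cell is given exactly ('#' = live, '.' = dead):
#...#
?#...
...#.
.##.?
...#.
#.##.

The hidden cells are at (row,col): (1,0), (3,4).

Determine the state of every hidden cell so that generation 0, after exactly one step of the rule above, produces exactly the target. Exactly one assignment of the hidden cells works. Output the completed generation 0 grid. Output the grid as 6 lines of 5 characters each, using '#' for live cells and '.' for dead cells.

Hidden generation-0 cells (in order): (1,0), (3,4).
A hidden cell only influences target cells in its own 3x3 neighborhood. Try each of the 2^2 = 4 assignments, step the completed generation 0 forward once under B3/S23, and compare with the target:
  (1,0)=. (3,4)=. -> step reproduces the target at every cell -> ACCEPT
  (1,0)=. (3,4)=# -> step gives (2,3)='#' but target has '.' -> reject
  (1,0)=# (3,4)=. -> step gives (0,0)='#' but target has '.' -> reject
  (1,0)=# (3,4)=# -> step gives (0,0)='#' but target has '.' -> reject
Unique solution: (1,0)=dead, (3,4)=dead.
Check: live-neighbor counts of every cell in the completed generation 0:
12110
21222
23411
11332
24532
02222
Applying B3/S23 to generation 0 with these counts gives:
.....
.....
.#...
..##.
...#.
..##.
which matches the target exactly.

Answer: #...#
.#...
...#.
.##..
...#.
#.##.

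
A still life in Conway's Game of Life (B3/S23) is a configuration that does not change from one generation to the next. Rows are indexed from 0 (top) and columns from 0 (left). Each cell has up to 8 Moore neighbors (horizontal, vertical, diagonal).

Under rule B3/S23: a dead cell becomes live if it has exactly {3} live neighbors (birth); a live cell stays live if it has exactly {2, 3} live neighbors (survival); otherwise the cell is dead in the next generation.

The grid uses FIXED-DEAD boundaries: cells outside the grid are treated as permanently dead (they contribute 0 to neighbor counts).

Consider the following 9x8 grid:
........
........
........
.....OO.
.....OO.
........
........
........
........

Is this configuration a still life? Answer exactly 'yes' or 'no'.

Answer: yes

Derivation:
Compute generation 1 and compare to generation 0 (given above):
Generation 1:
........
........
........
.....OO.
.....OO.
........
........
........
........
The grids are IDENTICAL -> still life.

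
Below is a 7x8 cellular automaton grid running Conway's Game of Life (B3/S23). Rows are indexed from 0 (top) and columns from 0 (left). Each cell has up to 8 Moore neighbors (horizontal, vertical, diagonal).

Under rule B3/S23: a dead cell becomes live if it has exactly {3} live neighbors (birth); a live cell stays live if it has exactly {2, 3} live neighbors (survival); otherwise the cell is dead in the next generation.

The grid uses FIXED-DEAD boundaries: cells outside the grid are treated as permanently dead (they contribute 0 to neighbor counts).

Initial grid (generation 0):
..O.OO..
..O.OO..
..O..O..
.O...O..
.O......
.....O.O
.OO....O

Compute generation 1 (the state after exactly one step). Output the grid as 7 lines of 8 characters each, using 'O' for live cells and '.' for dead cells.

Answer: ....OO..
.OO...O.
.OOO.OO.
.OO.....
......O.
.OO...O.
......O.

Derivation:
Simulating step by step:
Generation 0 (given above): 16 live cells
Generation 1: 17 live cells
(generation 1 grid is the final answer)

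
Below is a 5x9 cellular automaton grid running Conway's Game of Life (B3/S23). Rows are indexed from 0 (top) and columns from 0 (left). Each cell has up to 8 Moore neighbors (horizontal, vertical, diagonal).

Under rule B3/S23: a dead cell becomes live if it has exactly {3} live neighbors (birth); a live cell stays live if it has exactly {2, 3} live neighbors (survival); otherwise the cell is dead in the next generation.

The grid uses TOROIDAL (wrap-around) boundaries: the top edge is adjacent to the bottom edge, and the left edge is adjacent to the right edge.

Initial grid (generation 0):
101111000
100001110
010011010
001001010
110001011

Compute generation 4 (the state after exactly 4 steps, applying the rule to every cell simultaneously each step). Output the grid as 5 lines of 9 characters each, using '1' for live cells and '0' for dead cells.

Answer: 110000010
010111000
100010000
001010000
110000000

Derivation:
Simulating step by step:
Generation 0 (given above): 21 live cells
Generation 1: 14 live cells
001100000
101000010
010010010
001001010
100001010
Generation 2: 18 live cells
001100100
001000001
011100010
010011010
011110001
Generation 3: 19 live cells
100010010
000000010
110110111
000001111
110000110
Generation 4: 13 live cells
(generation 4 grid is the final answer)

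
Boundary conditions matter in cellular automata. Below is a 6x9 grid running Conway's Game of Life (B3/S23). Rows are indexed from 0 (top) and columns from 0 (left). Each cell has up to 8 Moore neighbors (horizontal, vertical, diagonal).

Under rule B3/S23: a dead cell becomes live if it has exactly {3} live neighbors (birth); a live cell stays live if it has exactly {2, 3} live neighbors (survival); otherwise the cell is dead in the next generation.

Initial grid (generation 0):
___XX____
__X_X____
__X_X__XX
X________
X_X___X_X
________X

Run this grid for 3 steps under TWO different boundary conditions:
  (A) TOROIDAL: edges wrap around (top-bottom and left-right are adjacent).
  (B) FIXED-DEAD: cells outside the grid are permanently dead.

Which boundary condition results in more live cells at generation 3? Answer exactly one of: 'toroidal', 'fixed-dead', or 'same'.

Answer: toroidal

Derivation:
Under TOROIDAL boundary, generation 3:
_____XX__
X____X___
____XX___
X_______X
______XXX
X___X_XXX
Population = 16

Under FIXED-DEAD boundary, generation 3:
___X_X___
__X______
_XX_XX___
__X______
_________
_________
Population = 8

Comparison: toroidal=16, fixed-dead=8 -> toroidal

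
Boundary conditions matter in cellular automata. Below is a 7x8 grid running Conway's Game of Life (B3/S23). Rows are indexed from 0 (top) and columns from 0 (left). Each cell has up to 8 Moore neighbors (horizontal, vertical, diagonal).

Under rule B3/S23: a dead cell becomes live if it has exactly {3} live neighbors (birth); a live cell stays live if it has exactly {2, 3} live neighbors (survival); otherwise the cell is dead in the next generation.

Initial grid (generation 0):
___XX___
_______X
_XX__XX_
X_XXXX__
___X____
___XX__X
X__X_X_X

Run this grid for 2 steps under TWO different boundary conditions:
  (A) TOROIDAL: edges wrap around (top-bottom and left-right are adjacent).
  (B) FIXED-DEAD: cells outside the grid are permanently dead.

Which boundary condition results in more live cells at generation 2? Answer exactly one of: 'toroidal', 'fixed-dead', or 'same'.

Answer: fixed-dead

Derivation:
Under TOROIDAL boundary, generation 2:
X_______
________
XXX_____
XX__X___
____XX__
X_XXX___
__X_____
Population = 14

Under FIXED-DEAD boundary, generation 2:
___XXX__
_XXXX_X_
_XX____X
____X___
____XX__
__XXXXX_
__XX____
Population = 21

Comparison: toroidal=14, fixed-dead=21 -> fixed-dead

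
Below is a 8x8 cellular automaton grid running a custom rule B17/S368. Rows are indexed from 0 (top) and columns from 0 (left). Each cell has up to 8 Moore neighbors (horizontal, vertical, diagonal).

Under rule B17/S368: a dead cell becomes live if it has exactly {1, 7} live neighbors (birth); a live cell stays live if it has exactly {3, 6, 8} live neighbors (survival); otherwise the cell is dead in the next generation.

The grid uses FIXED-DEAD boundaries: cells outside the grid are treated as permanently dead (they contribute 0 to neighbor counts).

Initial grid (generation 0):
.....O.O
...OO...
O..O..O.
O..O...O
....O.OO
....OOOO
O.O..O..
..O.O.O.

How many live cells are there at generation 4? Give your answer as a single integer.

Simulating step by step:
Generation 0 (given above): 23 live cells
Generation 1: 16 live cells
..O.....
OO..O...
...O....
.......O
OOO.O...
O.O.O..O
........
O......O
Generation 2: 14 live cells
....OO..
.....O..
.....OOO
.....OO.
........
......O.
..O.OO..
.O....O.
Generation 3: 11 live cells
...O....
...O....
........
.....O..
....O...
.OO....O
O....O..
O......O
Generation 4: 12 live cells
........
........
..OO.OO.
...O..O.
O......O
........
...OO...
....OO..
Population at generation 4: 12

Answer: 12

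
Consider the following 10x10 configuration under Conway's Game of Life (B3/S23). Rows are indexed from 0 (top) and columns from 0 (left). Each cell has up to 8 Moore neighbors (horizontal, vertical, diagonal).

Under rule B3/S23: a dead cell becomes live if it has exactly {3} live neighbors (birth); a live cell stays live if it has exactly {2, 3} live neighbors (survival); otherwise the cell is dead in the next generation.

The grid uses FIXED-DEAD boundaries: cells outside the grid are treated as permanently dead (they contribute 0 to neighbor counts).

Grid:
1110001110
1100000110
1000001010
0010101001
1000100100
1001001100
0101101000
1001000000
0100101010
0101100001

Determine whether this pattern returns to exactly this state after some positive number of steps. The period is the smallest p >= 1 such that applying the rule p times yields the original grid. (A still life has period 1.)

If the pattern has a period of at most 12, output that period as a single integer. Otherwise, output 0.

Answer: 0

Derivation:
Simulating and comparing each generation to the original:
Gen 0 (original, given above): 38 live cells
Gen 1: 44 live cells, differs from original
Gen 2: 29 live cells, differs from original
Gen 3: 37 live cells, differs from original
Gen 4: 32 live cells, differs from original
Gen 5: 28 live cells, differs from original
Gen 6: 29 live cells, differs from original
Gen 7: 31 live cells, differs from original
Gen 8: 25 live cells, differs from original
Gen 9: 28 live cells, differs from original
Gen 10: 27 live cells, differs from original
Gen 11: 32 live cells, differs from original
Gen 12: 26 live cells, differs from original
No period found within 12 steps.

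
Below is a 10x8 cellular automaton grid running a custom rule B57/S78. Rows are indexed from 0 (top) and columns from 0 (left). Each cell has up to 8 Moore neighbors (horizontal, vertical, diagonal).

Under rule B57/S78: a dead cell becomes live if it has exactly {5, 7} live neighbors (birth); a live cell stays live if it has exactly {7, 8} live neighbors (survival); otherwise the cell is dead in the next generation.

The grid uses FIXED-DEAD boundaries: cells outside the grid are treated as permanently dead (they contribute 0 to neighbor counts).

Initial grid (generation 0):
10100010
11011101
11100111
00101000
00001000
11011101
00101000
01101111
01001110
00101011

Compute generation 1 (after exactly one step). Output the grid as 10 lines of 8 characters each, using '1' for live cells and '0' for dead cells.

Simulating step by step:
Generation 0 (given above): 40 live cells
Generation 1: 11 live cells
(generation 1 grid is the final answer)

Answer: 00000000
00100000
00011000
00000000
00010000
00000000
01000010
00010000
00010101
00000100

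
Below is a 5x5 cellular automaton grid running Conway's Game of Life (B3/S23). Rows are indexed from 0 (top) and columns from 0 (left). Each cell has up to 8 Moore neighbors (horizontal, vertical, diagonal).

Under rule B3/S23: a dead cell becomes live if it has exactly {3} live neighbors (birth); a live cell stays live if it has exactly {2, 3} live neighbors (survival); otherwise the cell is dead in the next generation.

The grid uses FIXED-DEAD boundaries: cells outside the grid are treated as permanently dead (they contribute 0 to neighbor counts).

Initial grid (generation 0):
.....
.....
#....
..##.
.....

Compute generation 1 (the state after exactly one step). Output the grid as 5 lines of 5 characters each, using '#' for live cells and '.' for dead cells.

Simulating step by step:
Generation 0 (given above): 3 live cells
Generation 1: 0 live cells
(generation 1 grid is the final answer)

Answer: .....
.....
.....
.....
.....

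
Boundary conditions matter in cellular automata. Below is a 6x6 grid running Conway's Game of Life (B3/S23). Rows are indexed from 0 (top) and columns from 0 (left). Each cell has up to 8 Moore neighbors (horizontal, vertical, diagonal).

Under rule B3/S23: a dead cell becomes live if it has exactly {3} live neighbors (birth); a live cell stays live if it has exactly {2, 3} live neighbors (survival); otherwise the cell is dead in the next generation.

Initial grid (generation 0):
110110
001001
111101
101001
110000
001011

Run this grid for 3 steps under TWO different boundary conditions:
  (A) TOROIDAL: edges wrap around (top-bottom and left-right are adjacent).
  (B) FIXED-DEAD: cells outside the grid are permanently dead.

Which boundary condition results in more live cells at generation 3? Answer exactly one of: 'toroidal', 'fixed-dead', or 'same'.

Answer: fixed-dead

Derivation:
Under TOROIDAL boundary, generation 3:
000000
000000
000000
000110
000111
111111
Population = 11

Under FIXED-DEAD boundary, generation 3:
001110
000001
001010
010010
100010
010110
Population = 13

Comparison: toroidal=11, fixed-dead=13 -> fixed-dead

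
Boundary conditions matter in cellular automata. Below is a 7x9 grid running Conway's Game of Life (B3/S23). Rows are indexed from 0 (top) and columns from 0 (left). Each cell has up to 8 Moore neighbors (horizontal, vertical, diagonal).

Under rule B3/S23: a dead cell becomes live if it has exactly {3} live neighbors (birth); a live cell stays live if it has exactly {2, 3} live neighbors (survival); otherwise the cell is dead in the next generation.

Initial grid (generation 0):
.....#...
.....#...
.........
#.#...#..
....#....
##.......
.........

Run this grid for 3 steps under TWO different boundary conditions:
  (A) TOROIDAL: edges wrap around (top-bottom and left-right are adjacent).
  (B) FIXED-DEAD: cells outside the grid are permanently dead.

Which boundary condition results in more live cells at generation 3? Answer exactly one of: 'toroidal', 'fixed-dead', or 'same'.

Under TOROIDAL boundary, generation 3:
.........
.........
.........
.........
.........
.........
.........
Population = 0

Under FIXED-DEAD boundary, generation 3:
.........
.........
.........
.........
.........
.........
.........
Population = 0

Comparison: toroidal=0, fixed-dead=0 -> same

Answer: same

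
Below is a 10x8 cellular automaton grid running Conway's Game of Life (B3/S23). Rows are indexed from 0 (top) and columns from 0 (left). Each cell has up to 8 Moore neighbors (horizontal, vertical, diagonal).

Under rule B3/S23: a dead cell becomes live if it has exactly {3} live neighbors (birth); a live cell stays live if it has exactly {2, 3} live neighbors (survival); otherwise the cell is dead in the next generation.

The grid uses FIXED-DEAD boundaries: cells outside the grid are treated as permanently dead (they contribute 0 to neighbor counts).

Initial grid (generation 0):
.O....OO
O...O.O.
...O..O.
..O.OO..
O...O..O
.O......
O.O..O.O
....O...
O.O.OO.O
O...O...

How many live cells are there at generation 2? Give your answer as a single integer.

Answer: 24

Derivation:
Simulating step by step:
Generation 0 (given above): 27 live cells
Generation 1: 25 live cells
.....OOO
......O.
...O..O.
....OOO.
.O.OOO..
OO....O.
.O......
....O...
.O..OO..
.O.OOO..
Generation 2: 24 live cells
.....OOO
........
....O.OO
..O...O.
OOOO....
OO..OO..
OO......
....OO..
..O.....
..OO.O..
Population at generation 2: 24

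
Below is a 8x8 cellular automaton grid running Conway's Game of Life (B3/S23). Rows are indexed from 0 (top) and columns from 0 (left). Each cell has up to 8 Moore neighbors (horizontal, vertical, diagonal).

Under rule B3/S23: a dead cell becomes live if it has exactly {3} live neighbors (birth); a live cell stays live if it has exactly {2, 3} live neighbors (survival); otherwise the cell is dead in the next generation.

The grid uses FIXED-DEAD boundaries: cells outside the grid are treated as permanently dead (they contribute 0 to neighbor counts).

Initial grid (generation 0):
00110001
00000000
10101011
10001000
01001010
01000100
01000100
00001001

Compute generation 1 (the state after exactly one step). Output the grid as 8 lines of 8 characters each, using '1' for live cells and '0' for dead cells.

Simulating step by step:
Generation 0 (given above): 19 live cells
Generation 1: 23 live cells
(generation 1 grid is the final answer)

Answer: 00000000
01100011
01010100
10001011
11001000
11101110
00001110
00000000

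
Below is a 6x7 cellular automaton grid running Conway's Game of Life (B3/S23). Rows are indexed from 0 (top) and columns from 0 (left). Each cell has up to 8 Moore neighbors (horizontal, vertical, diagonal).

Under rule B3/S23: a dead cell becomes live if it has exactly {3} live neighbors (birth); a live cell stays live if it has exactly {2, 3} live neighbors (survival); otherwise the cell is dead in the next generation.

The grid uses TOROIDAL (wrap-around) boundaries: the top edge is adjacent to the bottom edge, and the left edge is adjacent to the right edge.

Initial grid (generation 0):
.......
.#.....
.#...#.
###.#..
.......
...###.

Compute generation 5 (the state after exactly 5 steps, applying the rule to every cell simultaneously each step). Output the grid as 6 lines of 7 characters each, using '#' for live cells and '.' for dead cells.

Answer: ...###.
.......
.###...
..##...
.##.##.
....##.

Derivation:
Simulating step by step:
Generation 0 (given above): 10 live cells
Generation 1: 8 live cells
....#..
.......
.......
###....
.##..#.
....#..
Generation 2: 9 live cells
.......
.......
.#.....
#.#....
#.##...
...###.
Generation 3: 10 live cells
....#..
.......
.#.....
#.##...
..#...#
..###..
Generation 4: 10 live cells
....#..
.......
.##....
#.##...
....#..
..#.##.
Generation 5: 14 live cells
(generation 5 grid is the final answer)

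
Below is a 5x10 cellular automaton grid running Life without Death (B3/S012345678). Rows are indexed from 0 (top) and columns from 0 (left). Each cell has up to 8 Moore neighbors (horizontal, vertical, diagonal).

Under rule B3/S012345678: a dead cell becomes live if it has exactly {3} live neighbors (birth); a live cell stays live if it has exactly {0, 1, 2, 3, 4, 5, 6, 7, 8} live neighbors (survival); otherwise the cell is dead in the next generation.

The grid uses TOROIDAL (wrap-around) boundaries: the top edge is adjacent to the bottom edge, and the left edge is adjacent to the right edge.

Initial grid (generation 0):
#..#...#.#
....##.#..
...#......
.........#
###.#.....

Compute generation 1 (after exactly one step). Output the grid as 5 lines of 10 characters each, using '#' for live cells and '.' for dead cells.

Simulating step by step:
Generation 0 (given above): 13 live cells
Generation 1: 27 live cells
(generation 1 grid is the final answer)

Answer: #.##.#####
...######.
...##.....
####.....#
#####...#.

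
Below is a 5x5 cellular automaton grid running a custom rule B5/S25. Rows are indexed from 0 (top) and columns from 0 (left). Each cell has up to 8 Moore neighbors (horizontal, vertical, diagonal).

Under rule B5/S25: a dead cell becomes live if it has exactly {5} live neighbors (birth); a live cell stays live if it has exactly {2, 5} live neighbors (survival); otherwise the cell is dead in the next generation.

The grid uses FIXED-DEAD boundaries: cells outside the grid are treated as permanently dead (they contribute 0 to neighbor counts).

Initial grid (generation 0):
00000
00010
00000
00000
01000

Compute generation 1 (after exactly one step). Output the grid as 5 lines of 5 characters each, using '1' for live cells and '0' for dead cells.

Answer: 00000
00000
00000
00000
00000

Derivation:
Simulating step by step:
Generation 0 (given above): 2 live cells
Generation 1: 0 live cells
(generation 1 grid is the final answer)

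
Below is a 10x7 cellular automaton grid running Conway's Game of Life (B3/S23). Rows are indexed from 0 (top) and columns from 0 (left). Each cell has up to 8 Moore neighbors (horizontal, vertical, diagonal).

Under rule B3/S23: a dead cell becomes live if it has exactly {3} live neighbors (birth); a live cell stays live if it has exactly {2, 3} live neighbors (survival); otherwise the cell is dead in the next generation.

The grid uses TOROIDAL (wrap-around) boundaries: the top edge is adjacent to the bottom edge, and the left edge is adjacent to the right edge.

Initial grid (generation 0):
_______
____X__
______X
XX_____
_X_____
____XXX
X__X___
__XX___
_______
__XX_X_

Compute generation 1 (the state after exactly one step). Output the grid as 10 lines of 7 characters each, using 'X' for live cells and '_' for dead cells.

Answer: ___XX__
_______
X______
XX_____
_X___XX
X___XXX
__XX_XX
__XX___
____X__
_______

Derivation:
Simulating step by step:
Generation 0 (given above): 15 live cells
Generation 1: 19 live cells
(generation 1 grid is the final answer)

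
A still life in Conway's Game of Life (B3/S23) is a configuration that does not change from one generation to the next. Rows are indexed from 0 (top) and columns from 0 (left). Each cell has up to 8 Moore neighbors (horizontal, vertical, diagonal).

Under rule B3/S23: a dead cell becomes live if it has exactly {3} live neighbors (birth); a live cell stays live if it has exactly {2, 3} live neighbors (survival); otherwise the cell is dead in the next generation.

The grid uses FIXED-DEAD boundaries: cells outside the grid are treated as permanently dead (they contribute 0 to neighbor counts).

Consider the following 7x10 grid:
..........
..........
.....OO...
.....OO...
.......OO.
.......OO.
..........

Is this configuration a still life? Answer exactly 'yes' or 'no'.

Compute generation 1 and compare to generation 0 (given above):
Generation 1:
..........
..........
.....OO...
.....O....
........O.
.......OO.
..........
Cell (3,6) differs: gen0=1 vs gen1=0 -> NOT a still life.

Answer: no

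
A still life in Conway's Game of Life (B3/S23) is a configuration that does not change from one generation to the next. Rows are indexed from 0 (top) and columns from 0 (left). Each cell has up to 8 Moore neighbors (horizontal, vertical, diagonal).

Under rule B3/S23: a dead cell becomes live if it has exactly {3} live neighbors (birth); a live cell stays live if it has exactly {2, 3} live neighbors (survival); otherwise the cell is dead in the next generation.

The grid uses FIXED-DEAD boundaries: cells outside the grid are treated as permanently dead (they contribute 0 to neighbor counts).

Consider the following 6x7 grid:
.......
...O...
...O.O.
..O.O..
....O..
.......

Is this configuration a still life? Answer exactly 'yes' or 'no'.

Answer: no

Derivation:
Compute generation 1 and compare to generation 0 (given above):
Generation 1:
.......
....O..
..OO...
....OO.
...O...
.......
Cell (1,3) differs: gen0=1 vs gen1=0 -> NOT a still life.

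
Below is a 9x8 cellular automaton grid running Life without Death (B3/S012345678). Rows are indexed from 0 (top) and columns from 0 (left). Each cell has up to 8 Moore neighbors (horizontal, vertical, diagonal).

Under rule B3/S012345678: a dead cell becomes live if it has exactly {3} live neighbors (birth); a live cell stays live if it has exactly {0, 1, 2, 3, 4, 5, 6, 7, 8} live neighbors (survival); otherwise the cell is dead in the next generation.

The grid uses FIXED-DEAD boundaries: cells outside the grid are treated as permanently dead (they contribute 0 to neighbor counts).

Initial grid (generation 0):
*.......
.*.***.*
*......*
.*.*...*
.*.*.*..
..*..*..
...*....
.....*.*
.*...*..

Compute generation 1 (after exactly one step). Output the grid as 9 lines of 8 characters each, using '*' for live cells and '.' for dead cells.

Answer: *...*...
**.*****
**.*...*
**.**.**
.*.*.**.
..**.*..
...**.*.
....****
.*...**.

Derivation:
Simulating step by step:
Generation 0 (given above): 21 live cells
Generation 1: 36 live cells
(generation 1 grid is the final answer)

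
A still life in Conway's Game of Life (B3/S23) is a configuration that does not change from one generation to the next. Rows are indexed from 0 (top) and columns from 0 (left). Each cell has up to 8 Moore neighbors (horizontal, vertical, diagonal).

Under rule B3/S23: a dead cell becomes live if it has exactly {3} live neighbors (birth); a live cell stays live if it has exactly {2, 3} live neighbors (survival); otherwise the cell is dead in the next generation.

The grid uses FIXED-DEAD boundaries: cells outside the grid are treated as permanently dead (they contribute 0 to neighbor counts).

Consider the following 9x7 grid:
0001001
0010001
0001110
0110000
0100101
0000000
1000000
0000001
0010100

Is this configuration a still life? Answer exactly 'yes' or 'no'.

Compute generation 1 and compare to generation 0 (given above):
Generation 1:
0000000
0010001
0101110
0110000
0110000
0000000
0000000
0000000
0000000
Cell (0,3) differs: gen0=1 vs gen1=0 -> NOT a still life.

Answer: no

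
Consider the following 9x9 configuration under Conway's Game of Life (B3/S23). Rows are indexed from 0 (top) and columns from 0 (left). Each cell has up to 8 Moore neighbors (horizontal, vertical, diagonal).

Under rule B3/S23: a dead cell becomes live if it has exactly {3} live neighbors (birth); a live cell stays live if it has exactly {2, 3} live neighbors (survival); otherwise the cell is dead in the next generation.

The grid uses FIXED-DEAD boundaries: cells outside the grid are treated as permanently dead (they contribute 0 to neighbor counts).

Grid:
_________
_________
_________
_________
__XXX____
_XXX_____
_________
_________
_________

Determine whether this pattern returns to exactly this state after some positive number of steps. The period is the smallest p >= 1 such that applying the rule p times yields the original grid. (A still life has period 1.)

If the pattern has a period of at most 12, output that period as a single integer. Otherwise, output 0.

Answer: 2

Derivation:
Simulating and comparing each generation to the original:
Gen 0 (original, given above): 6 live cells
Gen 1: 6 live cells, differs from original
Gen 2: 6 live cells, MATCHES original -> period = 2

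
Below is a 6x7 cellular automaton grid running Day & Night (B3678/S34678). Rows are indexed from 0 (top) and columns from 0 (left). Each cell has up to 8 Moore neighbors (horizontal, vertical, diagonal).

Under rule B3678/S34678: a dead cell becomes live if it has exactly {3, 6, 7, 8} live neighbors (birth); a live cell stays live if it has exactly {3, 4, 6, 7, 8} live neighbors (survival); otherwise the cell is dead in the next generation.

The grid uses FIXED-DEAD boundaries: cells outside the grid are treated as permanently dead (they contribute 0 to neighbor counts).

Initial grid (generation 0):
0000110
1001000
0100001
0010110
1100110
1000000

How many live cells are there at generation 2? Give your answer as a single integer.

Simulating step by step:
Generation 0 (given above): 14 live cells
Generation 1: 16 live cells
0000000
0000110
0011110
1001111
0101110
0100000
Generation 2: 15 live cells
0000000
0000110
0000110
0101111
1001011
0010100
Population at generation 2: 15

Answer: 15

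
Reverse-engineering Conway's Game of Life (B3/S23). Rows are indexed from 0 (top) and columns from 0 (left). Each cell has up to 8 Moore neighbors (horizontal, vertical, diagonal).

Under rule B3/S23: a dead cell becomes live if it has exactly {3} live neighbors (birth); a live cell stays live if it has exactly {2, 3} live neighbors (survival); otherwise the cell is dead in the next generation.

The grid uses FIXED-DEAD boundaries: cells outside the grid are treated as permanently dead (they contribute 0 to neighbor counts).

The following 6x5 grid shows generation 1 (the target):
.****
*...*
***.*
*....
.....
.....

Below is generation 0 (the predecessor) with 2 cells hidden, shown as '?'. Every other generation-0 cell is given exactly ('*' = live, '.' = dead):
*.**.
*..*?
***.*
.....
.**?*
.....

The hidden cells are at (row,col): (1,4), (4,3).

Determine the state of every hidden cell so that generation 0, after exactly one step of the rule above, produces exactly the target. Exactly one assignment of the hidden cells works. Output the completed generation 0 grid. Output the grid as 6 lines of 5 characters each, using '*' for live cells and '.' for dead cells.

Hidden generation-0 cells (in order): (1,4), (4,3).
A hidden cell only influences target cells in its own 3x3 neighborhood. Try each of the 2^2 = 4 assignments, step the completed generation 0 forward once under B3/S23, and compare with the target:
  (1,4)=. (4,3)=. -> step gives (0,4)='.' but target has '*' -> reject
  (1,4)=. (4,3)=* -> step gives (0,4)='.' but target has '*' -> reject
  (1,4)=* (4,3)=. -> step reproduces the target at every cell -> ACCEPT
  (1,4)=* (4,3)=* -> step gives (3,4)='*' but target has '.' -> reject
Unique solution: (1,4)=live, (4,3)=dead.
Check: live-neighbor counts of every cell in the completed generation 0:
13233
36553
23242
35442
11120
12221
Applying B3/S23 to generation 0 with these counts gives:
.****
*...*
***.*
*....
.....
.....
which matches the target exactly.

Answer: *.**.
*..**
***.*
.....
.**.*
.....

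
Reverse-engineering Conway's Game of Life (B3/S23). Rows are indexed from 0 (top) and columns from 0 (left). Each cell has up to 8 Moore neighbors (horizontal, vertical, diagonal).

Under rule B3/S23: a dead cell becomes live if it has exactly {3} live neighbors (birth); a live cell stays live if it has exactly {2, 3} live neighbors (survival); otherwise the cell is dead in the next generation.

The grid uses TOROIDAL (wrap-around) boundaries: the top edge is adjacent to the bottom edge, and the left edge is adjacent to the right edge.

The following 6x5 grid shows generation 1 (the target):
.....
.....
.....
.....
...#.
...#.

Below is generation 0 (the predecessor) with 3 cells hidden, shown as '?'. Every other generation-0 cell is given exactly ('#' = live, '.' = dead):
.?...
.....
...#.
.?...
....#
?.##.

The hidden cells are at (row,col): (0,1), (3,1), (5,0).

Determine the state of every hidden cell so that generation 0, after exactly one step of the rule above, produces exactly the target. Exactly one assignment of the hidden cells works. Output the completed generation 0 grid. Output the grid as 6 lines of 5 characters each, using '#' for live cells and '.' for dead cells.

Answer: .....
.....
...#.
.....
....#
..##.

Derivation:
Hidden generation-0 cells (in order): (0,1), (3,1), (5,0).
A hidden cell only influences target cells in its own 3x3 neighborhood. Try each of the 2^3 = 8 assignments, step the completed generation 0 forward once under B3/S23, and compare with the target:
  (0,1)=. (3,1)=. (5,0)=. -> step reproduces the target at every cell -> ACCEPT
  (0,1)=. (3,1)=. (5,0)=# -> step gives (4,4)='#' but target has '.' -> reject
  (0,1)=. (3,1)=# (5,0)=. -> step gives (4,2)='#' but target has '.' -> reject
  (0,1)=. (3,1)=# (5,0)=# -> step gives (4,0)='#' but target has '.' -> reject
  (0,1)=# (3,1)=. (5,0)=. -> step gives (0,2)='#' but target has '.' -> reject
  (0,1)=# (3,1)=. (5,0)=# -> step gives (0,1)='#' but target has '.' -> reject
  (0,1)=# (3,1)=# (5,0)=. -> step gives (0,2)='#' but target has '.' -> reject
  (0,1)=# (3,1)=# (5,0)=# -> step gives (0,1)='#' but target has '.' -> reject
Unique solution: (0,1)=dead, (3,1)=dead, (5,0)=dead.
Check: live-neighbor counts of every cell in the completed generation 0:
01221
00111
00101
10122
11231
11122
Applying B3/S23 to generation 0 with these counts gives:
.....
.....
.....
.....
...#.
...#.
which matches the target exactly.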